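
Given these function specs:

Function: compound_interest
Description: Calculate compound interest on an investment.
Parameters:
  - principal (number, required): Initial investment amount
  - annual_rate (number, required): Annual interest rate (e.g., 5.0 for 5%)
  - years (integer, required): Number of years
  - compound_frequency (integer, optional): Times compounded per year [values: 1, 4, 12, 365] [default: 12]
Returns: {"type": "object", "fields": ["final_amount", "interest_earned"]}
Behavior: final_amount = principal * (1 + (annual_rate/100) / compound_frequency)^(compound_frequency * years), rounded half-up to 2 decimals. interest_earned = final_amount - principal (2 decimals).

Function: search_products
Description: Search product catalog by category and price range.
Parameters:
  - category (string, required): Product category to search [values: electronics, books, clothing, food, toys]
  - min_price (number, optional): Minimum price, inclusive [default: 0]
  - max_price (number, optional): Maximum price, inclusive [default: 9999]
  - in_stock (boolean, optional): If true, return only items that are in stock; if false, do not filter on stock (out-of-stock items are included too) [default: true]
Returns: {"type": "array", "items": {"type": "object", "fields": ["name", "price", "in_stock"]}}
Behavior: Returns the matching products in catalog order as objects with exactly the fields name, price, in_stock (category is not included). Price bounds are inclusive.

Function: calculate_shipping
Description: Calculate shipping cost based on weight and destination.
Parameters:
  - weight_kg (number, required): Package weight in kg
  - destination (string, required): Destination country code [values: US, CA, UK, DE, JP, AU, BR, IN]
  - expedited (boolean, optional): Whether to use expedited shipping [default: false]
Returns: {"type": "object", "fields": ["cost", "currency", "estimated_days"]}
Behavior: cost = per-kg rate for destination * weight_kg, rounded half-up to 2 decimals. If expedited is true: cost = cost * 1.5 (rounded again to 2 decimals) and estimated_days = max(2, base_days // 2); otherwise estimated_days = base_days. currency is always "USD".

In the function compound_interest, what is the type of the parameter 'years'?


The compound_interest spec declares:
  - years (integer, required): Number of years
Type:
integer


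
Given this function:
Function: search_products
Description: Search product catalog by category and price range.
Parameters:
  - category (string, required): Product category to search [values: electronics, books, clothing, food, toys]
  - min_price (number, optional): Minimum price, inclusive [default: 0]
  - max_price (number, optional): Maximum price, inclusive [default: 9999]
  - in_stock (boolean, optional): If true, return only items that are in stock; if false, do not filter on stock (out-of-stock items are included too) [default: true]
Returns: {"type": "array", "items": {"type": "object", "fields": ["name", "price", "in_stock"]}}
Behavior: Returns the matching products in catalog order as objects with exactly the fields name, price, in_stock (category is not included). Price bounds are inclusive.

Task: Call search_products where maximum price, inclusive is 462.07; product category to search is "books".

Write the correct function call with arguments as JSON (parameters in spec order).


Mapping each described value to its parameter name:
  'Maximum price, inclusive' -> max_price = 462.07
  'Product category to search' -> category = "books"
search_products({"category": "books", "max_price": 462.07})


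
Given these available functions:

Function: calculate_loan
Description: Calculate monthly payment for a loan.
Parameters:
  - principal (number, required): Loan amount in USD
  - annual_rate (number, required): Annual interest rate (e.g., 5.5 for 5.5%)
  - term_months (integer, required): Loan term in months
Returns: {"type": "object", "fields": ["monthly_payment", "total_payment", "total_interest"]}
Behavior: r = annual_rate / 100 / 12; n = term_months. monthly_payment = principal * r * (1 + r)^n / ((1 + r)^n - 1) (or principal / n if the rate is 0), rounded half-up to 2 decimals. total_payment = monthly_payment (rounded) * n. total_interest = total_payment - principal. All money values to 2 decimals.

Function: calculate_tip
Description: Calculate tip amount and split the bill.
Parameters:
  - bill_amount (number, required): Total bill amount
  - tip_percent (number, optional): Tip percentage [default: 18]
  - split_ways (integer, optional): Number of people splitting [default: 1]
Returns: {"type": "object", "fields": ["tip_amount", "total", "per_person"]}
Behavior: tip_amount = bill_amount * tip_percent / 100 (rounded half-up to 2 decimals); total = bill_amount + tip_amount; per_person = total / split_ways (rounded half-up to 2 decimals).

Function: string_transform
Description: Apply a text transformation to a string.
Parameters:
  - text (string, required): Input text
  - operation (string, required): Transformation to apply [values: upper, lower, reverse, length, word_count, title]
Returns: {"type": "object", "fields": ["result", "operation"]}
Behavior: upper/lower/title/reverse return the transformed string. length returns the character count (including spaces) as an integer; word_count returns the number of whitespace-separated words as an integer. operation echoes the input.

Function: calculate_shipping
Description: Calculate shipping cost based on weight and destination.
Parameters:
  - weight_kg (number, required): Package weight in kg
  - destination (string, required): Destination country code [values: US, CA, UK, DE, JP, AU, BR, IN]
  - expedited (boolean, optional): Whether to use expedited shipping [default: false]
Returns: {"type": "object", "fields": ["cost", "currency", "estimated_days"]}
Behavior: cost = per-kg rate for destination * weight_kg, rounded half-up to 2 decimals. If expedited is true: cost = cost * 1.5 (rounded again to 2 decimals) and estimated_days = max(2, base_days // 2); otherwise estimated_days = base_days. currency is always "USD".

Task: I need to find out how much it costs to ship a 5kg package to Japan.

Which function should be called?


The task needs a function whose description is: Calculate shipping cost based on weight and destination.
calculate_shipping


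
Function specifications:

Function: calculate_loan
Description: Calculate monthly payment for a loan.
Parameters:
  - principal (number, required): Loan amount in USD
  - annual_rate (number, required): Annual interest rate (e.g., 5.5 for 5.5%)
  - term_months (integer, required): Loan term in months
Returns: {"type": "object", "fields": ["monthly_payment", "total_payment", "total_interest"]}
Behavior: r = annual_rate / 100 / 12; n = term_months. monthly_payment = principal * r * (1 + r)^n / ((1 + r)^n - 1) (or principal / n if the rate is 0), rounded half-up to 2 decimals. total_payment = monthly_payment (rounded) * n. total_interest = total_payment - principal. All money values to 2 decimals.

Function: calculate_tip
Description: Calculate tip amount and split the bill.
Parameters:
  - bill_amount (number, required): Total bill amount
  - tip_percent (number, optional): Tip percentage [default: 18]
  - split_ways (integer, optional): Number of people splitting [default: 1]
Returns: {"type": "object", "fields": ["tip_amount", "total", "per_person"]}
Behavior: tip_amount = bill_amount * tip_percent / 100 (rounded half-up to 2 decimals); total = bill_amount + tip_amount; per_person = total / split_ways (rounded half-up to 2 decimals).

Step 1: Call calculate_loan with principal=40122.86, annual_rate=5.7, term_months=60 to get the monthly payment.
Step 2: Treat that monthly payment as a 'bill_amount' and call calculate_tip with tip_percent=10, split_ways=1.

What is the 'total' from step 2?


Step 1: calculate_loan(principal=40122.86, annual_rate=5.7, term_months=60)
  r = 5.7 / 100 / 12 = 0.00475 (keep full precision)
  (1 + r)^60 = 1.32886509
  monthly_payment = 40122.86 * 0.00475 * 1.32886509 / (1.32886509 - 1) = 770.10264 -> 770.10
  total_payment = 770.10 * 60 = 46206.00
  total_interest = 46206.00 - 40122.86 = 6083.14
  -> monthly_payment = 770.10
Step 2: calculate_tip(bill_amount=770.1, tip_percent=10, split_ways=1)
  tip_amount = 770.1 * 10/100 = 77.01 -> 77.01
  total = 770.1 + 77.01 = 847.11
  per_person = 847.11 / 1 = 847.11 -> 847.11
  -> total = 847.11
$847.11


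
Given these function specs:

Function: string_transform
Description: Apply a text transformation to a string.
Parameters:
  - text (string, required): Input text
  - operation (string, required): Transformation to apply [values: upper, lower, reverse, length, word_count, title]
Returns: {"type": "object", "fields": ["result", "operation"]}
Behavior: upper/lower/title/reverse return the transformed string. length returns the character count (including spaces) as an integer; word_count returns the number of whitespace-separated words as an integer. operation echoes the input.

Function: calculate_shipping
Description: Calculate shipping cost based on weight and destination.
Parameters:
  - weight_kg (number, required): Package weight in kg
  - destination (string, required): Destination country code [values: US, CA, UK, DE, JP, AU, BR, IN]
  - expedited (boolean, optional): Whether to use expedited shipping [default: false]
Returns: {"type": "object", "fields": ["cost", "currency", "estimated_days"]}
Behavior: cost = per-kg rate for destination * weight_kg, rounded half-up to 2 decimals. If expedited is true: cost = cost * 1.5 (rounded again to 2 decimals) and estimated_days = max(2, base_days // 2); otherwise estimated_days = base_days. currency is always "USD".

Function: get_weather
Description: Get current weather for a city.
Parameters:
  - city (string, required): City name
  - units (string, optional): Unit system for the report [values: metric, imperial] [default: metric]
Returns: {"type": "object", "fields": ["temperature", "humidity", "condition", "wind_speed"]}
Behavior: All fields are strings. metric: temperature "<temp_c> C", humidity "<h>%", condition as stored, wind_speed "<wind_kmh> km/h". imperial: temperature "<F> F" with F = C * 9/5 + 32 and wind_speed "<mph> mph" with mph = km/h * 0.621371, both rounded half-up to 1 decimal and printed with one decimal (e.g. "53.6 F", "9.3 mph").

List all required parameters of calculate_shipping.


Parameters of calculate_shipping and their required/optional flag:
  weight_kg: required
  destination: required
  expedited: optional
destination, weight_kg


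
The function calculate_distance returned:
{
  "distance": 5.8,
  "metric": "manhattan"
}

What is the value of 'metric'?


manhattan


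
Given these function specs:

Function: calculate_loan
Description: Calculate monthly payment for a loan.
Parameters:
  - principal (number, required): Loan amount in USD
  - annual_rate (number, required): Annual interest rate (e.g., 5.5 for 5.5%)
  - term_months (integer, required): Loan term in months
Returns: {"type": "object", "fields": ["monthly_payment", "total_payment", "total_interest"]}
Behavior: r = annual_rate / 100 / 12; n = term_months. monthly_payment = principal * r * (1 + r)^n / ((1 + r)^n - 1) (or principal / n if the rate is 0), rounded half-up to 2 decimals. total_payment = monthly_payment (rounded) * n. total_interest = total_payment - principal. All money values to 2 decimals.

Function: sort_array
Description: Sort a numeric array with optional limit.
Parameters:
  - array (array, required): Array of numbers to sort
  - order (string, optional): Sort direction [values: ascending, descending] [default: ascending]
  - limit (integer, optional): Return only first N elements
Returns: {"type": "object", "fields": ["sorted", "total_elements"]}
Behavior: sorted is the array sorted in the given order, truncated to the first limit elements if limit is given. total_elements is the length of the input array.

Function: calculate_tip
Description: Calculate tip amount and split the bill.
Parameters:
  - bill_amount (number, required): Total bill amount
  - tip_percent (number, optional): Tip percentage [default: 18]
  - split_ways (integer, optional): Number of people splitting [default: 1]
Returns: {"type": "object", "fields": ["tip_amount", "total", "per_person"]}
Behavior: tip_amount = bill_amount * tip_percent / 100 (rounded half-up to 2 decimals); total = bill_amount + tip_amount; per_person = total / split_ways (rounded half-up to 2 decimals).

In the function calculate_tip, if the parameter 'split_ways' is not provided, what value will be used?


The calculate_tip spec declares:
  - split_ways (integer, optional): Number of people splitting [default: 1]
Default:
1


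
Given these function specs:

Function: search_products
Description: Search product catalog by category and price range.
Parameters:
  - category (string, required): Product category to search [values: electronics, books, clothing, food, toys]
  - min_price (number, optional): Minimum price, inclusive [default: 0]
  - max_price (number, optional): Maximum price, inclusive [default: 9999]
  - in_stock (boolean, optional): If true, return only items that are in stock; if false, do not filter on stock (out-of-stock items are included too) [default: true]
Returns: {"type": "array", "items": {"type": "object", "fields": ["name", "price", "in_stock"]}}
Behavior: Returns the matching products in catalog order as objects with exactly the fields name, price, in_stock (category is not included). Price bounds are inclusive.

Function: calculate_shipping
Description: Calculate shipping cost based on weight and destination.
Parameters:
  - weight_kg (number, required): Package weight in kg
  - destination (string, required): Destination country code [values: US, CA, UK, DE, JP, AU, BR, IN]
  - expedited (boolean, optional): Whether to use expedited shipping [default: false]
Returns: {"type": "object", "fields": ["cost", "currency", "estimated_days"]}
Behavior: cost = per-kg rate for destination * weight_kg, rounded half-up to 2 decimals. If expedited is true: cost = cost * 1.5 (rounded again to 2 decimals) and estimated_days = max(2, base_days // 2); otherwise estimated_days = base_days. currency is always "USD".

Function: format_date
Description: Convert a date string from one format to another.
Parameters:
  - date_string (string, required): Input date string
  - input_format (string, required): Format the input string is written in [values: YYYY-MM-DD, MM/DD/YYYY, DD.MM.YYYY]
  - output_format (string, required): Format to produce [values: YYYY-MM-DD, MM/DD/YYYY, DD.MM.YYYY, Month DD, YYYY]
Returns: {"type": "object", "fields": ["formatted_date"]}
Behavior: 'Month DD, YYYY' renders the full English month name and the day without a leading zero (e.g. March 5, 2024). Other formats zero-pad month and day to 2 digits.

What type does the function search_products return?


The search_products spec declares Returns: {"type": "array", "items": {"type": "object", "fields": ["name", "price", "in_stock"]}}
Type:
array


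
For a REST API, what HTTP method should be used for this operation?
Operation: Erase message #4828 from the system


GET = read, POST = create, PUT = update/replace, DELETE = remove
This operation is a removal.
DELETE


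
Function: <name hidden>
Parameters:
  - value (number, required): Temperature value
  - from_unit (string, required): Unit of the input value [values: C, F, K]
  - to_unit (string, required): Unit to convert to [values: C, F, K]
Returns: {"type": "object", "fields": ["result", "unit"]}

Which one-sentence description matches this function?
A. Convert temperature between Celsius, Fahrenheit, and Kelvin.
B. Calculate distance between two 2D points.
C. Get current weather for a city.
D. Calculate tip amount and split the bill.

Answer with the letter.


Parameters value, from_unit, to_unit and return ["result", "unit"] fit: Convert temperature between Celsius, Fahrenheit, and Kelvin.
A


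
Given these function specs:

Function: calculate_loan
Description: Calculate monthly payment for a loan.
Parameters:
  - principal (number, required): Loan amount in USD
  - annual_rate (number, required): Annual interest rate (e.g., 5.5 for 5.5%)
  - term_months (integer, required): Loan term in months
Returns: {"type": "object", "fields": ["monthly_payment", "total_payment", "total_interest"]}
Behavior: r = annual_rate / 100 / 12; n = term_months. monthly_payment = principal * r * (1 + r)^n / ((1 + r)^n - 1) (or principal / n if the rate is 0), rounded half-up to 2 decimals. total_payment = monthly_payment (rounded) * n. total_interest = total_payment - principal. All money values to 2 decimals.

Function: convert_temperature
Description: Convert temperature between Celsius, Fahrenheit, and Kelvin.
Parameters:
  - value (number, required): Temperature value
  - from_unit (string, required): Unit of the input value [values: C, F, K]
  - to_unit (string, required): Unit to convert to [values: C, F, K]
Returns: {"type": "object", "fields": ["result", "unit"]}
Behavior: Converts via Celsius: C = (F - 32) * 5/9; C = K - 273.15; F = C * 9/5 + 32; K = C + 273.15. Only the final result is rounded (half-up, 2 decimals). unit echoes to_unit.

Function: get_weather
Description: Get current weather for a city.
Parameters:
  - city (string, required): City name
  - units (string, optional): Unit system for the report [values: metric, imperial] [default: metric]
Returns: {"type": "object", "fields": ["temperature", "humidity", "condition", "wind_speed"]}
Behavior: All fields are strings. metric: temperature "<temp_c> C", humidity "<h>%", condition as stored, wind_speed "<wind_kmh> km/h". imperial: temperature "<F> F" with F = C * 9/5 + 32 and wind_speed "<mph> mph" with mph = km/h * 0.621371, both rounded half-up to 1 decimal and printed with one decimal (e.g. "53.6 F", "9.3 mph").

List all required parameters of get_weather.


Parameters of get_weather and their required/optional flag:
  city: required
  units: optional
city


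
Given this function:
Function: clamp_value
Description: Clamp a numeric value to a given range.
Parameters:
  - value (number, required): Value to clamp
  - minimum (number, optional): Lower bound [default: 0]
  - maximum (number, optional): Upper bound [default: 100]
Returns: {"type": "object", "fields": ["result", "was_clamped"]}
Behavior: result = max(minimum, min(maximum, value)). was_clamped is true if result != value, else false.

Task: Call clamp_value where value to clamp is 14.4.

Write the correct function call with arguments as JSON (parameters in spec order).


Mapping each described value to its parameter name:
  'Value to clamp' -> value = 14.4
clamp_value({"value": 14.4})


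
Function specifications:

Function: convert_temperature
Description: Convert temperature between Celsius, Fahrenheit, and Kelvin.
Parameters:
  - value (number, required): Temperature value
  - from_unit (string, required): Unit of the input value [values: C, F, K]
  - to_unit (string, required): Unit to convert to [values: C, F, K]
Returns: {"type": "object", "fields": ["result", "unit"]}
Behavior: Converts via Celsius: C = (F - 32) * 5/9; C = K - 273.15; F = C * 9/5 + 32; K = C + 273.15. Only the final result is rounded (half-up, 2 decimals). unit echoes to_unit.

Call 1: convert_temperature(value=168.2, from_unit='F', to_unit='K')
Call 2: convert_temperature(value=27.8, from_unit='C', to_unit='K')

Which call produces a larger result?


Call 1:
  To C: (168.2 - 32) * 5/9 = 75.666667
  To K: 75.666667 + 273.15 = 348.816667
  Round to 2 decimals: 348.82
  -> 348.82 K
Call 2:
  Input already in C: 27.8
  To K: 27.8 + 273.15 = 300.95
  Round to 2 decimals: 300.95
  -> 300.95 K
Call 1 (348.82 K)


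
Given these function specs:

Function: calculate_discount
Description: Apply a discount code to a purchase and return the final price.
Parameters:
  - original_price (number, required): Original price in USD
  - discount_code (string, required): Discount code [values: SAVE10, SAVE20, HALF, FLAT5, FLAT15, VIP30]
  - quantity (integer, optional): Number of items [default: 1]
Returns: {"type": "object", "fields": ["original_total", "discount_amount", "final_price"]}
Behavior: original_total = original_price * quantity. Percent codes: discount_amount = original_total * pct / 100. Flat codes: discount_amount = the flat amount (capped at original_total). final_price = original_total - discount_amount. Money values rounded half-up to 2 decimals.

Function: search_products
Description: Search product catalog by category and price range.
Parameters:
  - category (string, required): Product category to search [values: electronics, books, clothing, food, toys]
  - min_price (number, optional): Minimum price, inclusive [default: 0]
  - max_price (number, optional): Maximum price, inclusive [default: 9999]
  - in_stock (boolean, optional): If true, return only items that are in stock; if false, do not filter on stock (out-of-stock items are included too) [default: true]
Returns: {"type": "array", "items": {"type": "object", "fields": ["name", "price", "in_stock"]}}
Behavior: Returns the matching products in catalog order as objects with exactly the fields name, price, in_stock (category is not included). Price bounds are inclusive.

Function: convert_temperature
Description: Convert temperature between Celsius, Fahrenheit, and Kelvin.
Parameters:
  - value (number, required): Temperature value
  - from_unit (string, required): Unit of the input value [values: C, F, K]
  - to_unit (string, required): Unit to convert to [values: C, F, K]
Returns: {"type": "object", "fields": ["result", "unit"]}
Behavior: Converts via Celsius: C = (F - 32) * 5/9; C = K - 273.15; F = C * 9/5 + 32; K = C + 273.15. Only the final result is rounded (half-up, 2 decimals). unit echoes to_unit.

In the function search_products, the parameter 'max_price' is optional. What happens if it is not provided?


The search_products spec declares:
  - max_price (number, optional): Maximum price, inclusive [default: 9999]
It defaults to 9999


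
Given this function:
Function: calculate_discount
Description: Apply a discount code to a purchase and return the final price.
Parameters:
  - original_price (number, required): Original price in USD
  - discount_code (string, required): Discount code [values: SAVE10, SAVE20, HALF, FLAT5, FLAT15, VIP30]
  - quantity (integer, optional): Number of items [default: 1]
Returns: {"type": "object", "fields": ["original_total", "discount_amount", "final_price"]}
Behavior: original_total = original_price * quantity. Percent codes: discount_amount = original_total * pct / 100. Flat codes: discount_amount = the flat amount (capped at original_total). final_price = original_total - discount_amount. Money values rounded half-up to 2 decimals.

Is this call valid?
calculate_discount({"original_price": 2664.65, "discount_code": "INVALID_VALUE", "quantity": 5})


Checking parameter values...
Parameter 'discount_code' has value 'INVALID_VALUE' not in allowed: SAVE10, SAVE20, HALF, FLAT5, FLAT15, VIP30
Invalid - 'discount_code' must be one of SAVE10, SAVE20, HALF, FLAT5, FLAT15, VIP30


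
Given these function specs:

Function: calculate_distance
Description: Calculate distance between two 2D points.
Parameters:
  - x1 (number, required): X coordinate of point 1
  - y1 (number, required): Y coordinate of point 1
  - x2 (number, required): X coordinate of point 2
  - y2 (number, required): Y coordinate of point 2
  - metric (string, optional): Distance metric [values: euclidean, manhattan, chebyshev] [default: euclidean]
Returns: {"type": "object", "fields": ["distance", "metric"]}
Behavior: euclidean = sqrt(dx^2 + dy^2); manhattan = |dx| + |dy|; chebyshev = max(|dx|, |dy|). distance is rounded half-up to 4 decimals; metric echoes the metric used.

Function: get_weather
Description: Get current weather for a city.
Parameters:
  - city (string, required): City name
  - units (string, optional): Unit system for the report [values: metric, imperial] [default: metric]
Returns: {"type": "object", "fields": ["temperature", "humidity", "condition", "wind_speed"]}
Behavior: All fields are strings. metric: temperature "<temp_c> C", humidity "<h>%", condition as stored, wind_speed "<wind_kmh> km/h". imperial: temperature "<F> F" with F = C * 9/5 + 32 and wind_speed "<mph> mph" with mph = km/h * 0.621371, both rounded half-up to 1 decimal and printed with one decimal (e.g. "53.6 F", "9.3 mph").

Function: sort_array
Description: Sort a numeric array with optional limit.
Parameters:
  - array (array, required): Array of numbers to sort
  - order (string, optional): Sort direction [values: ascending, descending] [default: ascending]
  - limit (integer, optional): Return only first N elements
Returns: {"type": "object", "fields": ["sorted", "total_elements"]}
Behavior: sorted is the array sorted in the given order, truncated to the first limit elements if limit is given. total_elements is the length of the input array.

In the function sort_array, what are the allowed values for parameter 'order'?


The sort_array spec declares:
  - order (string, optional): Sort direction [values: ascending, descending] [default: ascending]
Allowed values:
ascending, descending


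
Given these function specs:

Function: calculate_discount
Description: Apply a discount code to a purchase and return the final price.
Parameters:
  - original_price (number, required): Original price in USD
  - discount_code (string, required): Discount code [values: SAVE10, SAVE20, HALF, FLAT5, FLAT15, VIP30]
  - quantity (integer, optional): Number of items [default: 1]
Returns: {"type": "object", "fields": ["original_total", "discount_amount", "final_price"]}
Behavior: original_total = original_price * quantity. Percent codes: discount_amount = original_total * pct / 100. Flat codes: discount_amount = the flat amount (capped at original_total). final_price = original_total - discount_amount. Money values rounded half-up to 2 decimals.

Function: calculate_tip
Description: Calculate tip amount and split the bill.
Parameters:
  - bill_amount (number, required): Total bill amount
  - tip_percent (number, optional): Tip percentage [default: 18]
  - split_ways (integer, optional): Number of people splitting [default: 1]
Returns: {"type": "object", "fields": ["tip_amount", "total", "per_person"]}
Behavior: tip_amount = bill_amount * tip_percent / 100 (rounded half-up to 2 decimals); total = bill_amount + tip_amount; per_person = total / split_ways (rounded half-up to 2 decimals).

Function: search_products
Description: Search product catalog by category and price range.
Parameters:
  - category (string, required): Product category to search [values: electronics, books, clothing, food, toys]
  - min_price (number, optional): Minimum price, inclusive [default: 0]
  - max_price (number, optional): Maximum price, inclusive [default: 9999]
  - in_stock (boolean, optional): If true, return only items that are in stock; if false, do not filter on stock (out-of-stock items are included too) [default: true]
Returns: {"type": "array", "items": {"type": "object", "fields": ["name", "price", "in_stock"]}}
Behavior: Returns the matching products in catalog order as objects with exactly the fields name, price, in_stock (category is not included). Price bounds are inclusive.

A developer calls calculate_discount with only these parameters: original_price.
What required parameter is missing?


Required parameters: original_price, discount_code
Provided: original_price
Missing: discount_code
discount_code


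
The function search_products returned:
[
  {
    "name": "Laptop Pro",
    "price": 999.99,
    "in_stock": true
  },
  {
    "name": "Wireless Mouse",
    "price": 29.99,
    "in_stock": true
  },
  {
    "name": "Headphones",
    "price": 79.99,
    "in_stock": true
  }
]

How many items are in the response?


Items: Laptop Pro, Wireless Mouse, Headphones
3


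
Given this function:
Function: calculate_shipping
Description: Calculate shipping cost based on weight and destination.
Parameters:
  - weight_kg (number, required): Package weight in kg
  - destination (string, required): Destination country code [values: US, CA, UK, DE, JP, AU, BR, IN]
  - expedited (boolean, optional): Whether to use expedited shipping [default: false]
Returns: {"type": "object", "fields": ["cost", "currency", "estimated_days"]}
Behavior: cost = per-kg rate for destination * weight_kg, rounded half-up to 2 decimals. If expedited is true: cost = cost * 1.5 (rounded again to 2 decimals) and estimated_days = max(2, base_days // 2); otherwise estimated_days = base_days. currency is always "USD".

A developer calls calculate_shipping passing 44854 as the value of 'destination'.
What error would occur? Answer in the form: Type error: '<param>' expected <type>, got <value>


Spec: 'destination' is declared as string; 44854 is an integer.
Type error: 'destination' expected string, got 44854


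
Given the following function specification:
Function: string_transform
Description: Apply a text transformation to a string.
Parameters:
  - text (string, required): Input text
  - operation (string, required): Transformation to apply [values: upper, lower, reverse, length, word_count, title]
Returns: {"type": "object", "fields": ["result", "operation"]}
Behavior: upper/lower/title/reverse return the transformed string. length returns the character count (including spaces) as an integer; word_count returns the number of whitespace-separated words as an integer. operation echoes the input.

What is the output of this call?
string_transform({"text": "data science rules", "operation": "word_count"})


words: data, science, rules -> 3
Output:
{"result": 3, "operation": "word_count"}


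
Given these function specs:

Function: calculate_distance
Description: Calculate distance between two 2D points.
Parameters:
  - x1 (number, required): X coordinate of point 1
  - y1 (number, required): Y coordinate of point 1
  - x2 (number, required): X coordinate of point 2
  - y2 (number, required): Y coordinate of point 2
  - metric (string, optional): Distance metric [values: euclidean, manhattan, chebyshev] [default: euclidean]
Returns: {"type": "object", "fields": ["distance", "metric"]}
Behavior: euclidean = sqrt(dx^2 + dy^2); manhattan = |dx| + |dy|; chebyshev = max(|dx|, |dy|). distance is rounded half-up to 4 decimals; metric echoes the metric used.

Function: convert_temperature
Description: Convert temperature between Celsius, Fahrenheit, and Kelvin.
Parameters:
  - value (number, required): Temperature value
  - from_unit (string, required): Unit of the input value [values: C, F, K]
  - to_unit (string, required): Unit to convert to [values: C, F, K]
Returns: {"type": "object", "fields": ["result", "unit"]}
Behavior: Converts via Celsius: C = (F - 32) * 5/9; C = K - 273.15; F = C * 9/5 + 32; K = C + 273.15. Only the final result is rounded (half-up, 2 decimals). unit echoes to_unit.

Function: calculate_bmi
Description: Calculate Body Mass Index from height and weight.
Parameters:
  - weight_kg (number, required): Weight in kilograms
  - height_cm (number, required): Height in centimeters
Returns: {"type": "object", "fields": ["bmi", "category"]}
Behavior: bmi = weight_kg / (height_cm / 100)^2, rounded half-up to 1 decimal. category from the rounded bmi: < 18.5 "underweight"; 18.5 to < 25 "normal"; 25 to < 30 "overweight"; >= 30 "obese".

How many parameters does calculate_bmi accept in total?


Parameters of calculate_bmi: weight_kg (required), height_cm (required)
Total:
2


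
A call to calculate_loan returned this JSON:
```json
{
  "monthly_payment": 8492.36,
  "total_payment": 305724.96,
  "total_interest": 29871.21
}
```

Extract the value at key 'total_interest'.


29871.21


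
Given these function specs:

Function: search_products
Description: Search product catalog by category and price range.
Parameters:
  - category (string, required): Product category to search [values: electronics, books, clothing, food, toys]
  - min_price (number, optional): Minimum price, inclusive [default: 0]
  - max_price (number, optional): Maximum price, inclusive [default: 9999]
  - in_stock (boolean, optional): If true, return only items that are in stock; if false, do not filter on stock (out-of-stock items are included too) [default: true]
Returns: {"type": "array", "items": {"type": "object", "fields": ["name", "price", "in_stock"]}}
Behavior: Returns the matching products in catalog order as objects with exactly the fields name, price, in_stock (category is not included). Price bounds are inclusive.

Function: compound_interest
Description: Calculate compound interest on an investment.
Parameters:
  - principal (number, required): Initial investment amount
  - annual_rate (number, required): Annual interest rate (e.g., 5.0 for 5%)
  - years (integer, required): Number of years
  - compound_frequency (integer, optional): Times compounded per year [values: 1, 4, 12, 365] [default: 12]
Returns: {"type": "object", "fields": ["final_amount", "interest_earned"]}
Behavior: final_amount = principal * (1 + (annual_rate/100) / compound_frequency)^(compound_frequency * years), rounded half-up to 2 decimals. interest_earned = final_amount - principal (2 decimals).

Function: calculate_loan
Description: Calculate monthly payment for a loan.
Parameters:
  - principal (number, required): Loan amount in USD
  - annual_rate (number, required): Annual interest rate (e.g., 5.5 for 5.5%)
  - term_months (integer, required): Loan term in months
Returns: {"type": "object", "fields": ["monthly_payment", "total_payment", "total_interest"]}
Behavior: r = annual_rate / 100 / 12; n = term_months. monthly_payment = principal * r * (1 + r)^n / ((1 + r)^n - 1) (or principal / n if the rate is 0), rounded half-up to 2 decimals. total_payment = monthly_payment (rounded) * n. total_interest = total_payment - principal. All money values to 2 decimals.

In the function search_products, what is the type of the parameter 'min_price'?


The search_products spec declares:
  - min_price (number, optional): Minimum price, inclusive [default: 0]
Type:
number


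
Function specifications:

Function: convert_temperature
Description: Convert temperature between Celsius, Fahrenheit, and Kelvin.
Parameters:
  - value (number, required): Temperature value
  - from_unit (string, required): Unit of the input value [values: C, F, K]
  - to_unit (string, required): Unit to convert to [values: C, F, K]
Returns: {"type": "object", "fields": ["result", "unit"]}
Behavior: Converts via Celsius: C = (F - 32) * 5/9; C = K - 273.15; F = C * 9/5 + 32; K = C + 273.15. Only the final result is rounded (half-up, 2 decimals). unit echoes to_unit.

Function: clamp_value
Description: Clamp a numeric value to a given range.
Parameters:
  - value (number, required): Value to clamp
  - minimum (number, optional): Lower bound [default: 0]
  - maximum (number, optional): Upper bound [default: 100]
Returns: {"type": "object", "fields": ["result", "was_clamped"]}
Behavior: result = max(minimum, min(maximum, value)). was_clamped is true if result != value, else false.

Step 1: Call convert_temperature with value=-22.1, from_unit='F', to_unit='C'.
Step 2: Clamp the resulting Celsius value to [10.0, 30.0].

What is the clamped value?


Step 1: convert_temperature(value=-22.1, from_unit=F, to_unit=C)
  To C: (-22.1 - 32) * 5/9 = -30.055556
  Target is C: -30.055556
  Round to 2 decimals: -30.06
  -> result = -30.06 C
Step 2: clamp_value(value=-30.06, minimum=10.0, maximum=30.0)
  result = max(10.0, min(30.0, -30.06)) = max(10.0, -30.06) = 10.0
  was_clamped = (10.0 != -30.06) = true
  -> result = 10.0
10.0


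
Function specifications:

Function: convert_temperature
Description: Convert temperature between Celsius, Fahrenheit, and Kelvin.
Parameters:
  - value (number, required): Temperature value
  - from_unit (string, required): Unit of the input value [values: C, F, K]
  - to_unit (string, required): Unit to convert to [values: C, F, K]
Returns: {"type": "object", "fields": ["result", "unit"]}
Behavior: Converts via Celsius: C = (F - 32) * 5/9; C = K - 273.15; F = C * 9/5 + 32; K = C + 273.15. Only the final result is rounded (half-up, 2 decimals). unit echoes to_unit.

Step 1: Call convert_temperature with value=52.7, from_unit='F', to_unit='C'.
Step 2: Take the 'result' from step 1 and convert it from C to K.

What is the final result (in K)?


Step 1: convert_temperature(value=52.7, from_unit=F, to_unit=C)
  To C: (52.7 - 32) * 5/9 = 11.5
  Target is C: 11.5
  Round to 2 decimals: 11.5
  -> result = 11.5 C
Step 2: convert_temperature(value=11.5, from_unit=C, to_unit=K)
  Input already in C: 11.5
  To K: 11.5 + 273.15 = 284.65
  Round to 2 decimals: 284.65
  -> result = 284.65 K
284.65 K


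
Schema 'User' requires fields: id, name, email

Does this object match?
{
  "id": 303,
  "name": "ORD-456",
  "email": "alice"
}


Checking required fields... All present.
Valid - all required fields present


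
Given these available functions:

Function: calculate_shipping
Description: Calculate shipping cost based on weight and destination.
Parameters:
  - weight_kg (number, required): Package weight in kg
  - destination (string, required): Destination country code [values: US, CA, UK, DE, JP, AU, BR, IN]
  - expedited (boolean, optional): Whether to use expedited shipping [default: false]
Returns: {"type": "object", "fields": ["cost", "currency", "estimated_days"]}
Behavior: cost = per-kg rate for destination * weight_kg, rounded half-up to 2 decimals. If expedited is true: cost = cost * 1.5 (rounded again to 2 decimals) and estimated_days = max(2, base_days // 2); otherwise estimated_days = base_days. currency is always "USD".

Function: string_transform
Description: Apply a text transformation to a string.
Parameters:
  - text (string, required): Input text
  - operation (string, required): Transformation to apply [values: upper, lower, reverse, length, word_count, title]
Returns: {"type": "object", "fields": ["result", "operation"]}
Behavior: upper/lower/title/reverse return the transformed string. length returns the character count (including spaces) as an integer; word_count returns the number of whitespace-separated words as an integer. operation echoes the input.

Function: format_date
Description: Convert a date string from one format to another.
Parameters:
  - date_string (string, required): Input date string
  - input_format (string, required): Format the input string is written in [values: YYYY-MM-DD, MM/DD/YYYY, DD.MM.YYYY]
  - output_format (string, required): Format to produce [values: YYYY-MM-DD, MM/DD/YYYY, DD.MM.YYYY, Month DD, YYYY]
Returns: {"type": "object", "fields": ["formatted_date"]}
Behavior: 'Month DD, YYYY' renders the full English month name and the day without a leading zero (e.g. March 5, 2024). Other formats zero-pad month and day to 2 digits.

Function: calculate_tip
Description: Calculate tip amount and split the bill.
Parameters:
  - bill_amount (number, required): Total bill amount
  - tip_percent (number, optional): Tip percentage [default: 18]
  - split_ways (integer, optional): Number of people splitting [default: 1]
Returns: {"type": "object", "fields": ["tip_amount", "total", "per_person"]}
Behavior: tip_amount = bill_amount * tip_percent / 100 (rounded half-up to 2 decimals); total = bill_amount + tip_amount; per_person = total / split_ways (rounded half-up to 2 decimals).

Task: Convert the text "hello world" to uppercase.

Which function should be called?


The task needs a function whose description is: Apply a text transformation to a string.
string_transform


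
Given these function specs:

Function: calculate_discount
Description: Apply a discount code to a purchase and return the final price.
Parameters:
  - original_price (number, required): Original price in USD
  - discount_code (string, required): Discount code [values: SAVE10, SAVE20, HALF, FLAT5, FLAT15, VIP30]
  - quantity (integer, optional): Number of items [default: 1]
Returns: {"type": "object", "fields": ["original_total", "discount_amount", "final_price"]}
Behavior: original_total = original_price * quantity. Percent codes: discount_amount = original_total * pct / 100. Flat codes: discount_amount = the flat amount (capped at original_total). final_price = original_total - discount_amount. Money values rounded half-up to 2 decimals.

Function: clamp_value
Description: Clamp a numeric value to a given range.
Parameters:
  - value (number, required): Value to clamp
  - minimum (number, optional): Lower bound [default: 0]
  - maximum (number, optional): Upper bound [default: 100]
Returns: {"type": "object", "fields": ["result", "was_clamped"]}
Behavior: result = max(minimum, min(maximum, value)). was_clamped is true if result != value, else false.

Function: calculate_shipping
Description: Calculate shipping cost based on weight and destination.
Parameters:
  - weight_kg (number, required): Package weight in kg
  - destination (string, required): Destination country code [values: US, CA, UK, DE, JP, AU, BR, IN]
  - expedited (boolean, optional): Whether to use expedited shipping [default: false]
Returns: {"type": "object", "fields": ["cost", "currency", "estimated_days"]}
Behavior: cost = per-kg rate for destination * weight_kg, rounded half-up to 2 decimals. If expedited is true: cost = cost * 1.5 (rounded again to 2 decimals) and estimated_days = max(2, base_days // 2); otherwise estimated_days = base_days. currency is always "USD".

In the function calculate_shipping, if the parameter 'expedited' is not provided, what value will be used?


The calculate_shipping spec declares:
  - expedited (boolean, optional): Whether to use expedited shipping [default: false]
Default:
false
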